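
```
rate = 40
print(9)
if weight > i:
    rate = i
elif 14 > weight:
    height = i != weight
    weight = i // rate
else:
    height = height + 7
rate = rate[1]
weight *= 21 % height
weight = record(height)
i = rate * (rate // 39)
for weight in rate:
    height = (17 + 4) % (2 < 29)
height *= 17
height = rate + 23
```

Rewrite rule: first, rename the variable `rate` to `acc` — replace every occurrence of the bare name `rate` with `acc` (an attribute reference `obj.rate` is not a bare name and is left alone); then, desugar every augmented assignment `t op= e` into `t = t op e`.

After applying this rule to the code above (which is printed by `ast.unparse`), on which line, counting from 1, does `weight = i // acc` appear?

7

Transformed code:
acc = 40
print(9)
if weight > i:
    acc = i
elif 14 > weight:
    height = i != weight
    weight = i // acc
else:
    height = height + 7
acc = acc[1]
weight = weight * (21 % height)
weight = record(height)
i = acc * (acc // 39)
for weight in acc:
    height = (17 + 4) % (2 < 29)
height = height * 17
height = acc + 23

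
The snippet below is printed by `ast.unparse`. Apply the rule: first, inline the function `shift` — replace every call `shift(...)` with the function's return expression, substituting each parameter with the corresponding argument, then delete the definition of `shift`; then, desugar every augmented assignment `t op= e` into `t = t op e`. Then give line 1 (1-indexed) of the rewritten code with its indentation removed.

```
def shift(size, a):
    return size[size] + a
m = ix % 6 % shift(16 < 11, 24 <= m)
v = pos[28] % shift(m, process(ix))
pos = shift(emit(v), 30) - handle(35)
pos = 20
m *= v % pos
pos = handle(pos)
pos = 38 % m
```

Transformed code:
m = ix % 6 % ((16 < 11)[16 < 11] + (24 <= m))
v = pos[28] % (m[m] + process(ix))
pos = emit(v)[emit(v)] + 30 - handle(35)
pos = 20
m = m * (v % pos)
pos = handle(pos)
pos = 38 % m

m = ix % 6 % ((16 < 11)[16 < 11] + (24 <= m))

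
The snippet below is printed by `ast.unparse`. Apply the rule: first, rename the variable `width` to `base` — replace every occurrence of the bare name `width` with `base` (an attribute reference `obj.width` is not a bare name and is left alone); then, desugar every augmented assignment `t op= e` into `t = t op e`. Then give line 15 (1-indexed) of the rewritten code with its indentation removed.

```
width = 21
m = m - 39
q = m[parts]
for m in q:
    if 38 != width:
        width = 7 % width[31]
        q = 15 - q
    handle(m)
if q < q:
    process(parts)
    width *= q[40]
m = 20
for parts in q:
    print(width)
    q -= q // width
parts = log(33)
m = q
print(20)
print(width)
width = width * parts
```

Transformed code:
base = 21
m = m - 39
q = m[parts]
for m in q:
    if 38 != base:
        base = 7 % base[31]
        q = 15 - q
    handle(m)
if q < q:
    process(parts)
    base = base * q[40]
m = 20
for parts in q:
    print(base)
    q = q - q // base
parts = log(33)
m = q
print(20)
print(base)
base = base * parts

q = q - q // base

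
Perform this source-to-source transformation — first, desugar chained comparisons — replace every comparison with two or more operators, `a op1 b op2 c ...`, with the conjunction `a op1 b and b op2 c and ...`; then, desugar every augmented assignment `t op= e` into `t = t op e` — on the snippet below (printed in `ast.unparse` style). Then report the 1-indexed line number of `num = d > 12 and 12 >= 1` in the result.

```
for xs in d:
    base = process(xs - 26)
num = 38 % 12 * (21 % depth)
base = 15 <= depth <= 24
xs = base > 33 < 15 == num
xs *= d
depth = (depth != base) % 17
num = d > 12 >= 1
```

Transformed code:
for xs in d:
    base = process(xs - 26)
num = 38 % 12 * (21 % depth)
base = 15 <= depth and depth <= 24
xs = base > 33 and 33 < 15 and (15 == num)
xs = xs * d
depth = (depth != base) % 17
num = d > 12 and 12 >= 1

8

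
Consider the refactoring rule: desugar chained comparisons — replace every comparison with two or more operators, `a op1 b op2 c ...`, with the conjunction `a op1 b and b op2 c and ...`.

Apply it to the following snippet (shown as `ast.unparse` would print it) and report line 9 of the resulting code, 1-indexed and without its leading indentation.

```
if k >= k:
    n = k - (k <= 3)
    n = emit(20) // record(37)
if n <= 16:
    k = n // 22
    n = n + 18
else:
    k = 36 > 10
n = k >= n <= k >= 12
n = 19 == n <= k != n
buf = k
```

Transformed code:
if k >= k:
    n = k - (k <= 3)
    n = emit(20) // record(37)
if n <= 16:
    k = n // 22
    n = n + 18
else:
    k = 36 > 10
n = k >= n and n <= k and (k >= 12)
n = 19 == n and n <= k and (k != n)
buf = k

n = k >= n and n <= k and (k >= 12)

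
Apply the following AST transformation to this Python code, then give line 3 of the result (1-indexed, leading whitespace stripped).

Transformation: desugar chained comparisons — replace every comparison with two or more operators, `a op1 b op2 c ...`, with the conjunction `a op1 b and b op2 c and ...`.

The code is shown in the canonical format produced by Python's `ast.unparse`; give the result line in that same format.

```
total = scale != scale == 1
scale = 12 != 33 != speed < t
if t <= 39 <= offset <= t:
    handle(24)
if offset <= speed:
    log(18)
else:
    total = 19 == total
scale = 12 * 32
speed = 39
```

if t <= 39 and 39 <= offset and (offset <= t):

Transformed code:
total = scale != scale and scale == 1
scale = 12 != 33 and 33 != speed and (speed < t)
if t <= 39 and 39 <= offset and (offset <= t):
    handle(24)
if offset <= speed:
    log(18)
else:
    total = 19 == total
scale = 12 * 32
speed = 39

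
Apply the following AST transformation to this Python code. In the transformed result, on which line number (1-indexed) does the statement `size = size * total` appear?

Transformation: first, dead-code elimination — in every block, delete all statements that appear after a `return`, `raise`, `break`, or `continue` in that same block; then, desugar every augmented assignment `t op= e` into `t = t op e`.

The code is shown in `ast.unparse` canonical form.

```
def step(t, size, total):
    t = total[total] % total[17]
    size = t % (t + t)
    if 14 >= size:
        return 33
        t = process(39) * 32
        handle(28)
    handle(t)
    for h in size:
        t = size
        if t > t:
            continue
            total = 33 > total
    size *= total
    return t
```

Transformed code:
def step(t, size, total):
    t = total[total] % total[17]
    size = t % (t + t)
    if 14 >= size:
        return 33
    handle(t)
    for h in size:
        t = size
        if t > t:
            continue
    size = size * total
    return t

11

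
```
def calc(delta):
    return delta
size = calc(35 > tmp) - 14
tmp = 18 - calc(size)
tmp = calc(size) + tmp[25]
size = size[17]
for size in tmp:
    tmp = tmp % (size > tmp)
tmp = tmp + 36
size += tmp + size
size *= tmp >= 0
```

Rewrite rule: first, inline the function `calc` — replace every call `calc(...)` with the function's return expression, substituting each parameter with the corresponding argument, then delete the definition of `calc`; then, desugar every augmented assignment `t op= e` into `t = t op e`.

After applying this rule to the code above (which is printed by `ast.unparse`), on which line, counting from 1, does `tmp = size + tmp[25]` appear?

Transformed code:
size = (35 > tmp) - 14
tmp = 18 - size
tmp = size + tmp[25]
size = size[17]
for size in tmp:
    tmp = tmp % (size > tmp)
tmp = tmp + 36
size = size + (tmp + size)
size = size * (tmp >= 0)

3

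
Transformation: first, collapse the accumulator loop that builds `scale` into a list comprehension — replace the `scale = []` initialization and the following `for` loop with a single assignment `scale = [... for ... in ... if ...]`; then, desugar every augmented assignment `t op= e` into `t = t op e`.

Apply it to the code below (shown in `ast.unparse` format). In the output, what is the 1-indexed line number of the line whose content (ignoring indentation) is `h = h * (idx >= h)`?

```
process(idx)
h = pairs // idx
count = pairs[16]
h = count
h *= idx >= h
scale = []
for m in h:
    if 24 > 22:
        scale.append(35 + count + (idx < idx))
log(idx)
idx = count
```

Transformed code:
process(idx)
h = pairs // idx
count = pairs[16]
h = count
h = h * (idx >= h)
scale = [35 + count + (idx < idx) for m in h if 24 > 22]
log(idx)
idx = count

5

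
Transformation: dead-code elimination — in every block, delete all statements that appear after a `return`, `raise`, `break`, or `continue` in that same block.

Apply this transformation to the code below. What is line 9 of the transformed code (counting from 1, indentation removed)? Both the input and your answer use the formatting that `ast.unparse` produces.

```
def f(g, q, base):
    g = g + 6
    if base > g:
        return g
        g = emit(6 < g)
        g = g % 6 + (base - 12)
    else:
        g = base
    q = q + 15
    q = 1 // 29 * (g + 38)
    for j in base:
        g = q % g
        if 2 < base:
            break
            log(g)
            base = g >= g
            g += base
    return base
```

Transformed code:
def f(g, q, base):
    g = g + 6
    if base > g:
        return g
    else:
        g = base
    q = q + 15
    q = 1 // 29 * (g + 38)
    for j in base:
        g = q % g
        if 2 < base:
            break
    return base

for j in base:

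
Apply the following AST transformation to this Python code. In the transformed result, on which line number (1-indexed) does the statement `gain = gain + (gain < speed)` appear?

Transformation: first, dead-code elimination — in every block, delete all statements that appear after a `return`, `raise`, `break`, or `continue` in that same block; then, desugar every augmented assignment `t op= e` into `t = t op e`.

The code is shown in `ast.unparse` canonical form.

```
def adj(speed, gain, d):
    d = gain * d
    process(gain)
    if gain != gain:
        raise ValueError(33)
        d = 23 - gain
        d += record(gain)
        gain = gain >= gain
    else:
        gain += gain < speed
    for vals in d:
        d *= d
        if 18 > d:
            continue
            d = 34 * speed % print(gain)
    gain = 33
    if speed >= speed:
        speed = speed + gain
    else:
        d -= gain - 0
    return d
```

7

Transformed code:
def adj(speed, gain, d):
    d = gain * d
    process(gain)
    if gain != gain:
        raise ValueError(33)
    else:
        gain = gain + (gain < speed)
    for vals in d:
        d = d * d
        if 18 > d:
            continue
    gain = 33
    if speed >= speed:
        speed = speed + gain
    else:
        d = d - (gain - 0)
    return d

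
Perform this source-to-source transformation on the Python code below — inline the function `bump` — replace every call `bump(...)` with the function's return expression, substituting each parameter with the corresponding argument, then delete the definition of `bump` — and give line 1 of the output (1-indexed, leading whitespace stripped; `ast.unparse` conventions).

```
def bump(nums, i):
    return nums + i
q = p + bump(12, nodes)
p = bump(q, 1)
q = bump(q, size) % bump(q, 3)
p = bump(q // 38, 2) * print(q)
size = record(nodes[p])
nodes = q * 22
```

Transformed code:
q = p + (12 + nodes)
p = q + 1
q = (q + size) % (q + 3)
p = (q // 38 + 2) * print(q)
size = record(nodes[p])
nodes = q * 22

q = p + (12 + nodes)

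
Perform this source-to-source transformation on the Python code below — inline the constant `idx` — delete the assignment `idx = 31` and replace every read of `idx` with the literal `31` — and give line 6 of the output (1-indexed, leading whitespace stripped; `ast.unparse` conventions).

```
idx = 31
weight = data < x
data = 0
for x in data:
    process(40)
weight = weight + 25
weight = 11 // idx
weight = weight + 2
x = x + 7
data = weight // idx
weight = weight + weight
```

weight = 11 // 31

Transformed code:
weight = data < x
data = 0
for x in data:
    process(40)
weight = weight + 25
weight = 11 // 31
weight = weight + 2
x = x + 7
data = weight // 31
weight = weight + weight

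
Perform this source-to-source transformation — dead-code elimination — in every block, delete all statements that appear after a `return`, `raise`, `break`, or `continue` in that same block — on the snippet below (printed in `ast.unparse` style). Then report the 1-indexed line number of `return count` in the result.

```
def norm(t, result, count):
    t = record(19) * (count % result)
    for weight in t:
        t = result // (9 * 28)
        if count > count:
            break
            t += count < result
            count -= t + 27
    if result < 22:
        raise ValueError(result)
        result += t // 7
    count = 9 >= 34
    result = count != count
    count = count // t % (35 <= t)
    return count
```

12

Transformed code:
def norm(t, result, count):
    t = record(19) * (count % result)
    for weight in t:
        t = result // (9 * 28)
        if count > count:
            break
    if result < 22:
        raise ValueError(result)
    count = 9 >= 34
    result = count != count
    count = count // t % (35 <= t)
    return count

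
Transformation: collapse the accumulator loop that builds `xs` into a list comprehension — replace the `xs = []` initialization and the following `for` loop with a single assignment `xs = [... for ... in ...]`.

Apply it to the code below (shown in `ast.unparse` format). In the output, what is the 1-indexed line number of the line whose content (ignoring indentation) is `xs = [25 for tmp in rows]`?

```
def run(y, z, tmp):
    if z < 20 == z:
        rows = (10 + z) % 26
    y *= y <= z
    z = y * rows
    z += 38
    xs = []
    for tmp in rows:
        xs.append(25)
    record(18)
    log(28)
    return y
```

Transformed code:
def run(y, z, tmp):
    if z < 20 == z:
        rows = (10 + z) % 26
    y *= y <= z
    z = y * rows
    z += 38
    xs = [25 for tmp in rows]
    record(18)
    log(28)
    return y

7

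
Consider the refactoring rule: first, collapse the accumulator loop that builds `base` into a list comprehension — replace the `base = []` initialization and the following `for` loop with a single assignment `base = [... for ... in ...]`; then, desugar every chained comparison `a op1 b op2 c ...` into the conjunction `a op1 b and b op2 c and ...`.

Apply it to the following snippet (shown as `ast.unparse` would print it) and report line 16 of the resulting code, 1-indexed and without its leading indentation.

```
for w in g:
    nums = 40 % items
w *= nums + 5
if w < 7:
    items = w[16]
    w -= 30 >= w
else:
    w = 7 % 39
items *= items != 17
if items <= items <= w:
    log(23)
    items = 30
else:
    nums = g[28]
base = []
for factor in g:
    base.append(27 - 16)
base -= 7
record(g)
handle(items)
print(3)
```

base -= 7

Transformed code:
for w in g:
    nums = 40 % items
w *= nums + 5
if w < 7:
    items = w[16]
    w -= 30 >= w
else:
    w = 7 % 39
items *= items != 17
if items <= items and items <= w:
    log(23)
    items = 30
else:
    nums = g[28]
base = [27 - 16 for factor in g]
base -= 7
record(g)
handle(items)
print(3)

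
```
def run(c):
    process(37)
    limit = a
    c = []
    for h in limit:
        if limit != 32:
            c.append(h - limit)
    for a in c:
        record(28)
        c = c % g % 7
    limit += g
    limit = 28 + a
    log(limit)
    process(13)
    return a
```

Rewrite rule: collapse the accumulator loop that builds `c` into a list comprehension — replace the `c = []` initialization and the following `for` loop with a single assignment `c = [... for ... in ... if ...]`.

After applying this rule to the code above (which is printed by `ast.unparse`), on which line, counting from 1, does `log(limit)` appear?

10

Transformed code:
def run(c):
    process(37)
    limit = a
    c = [h - limit for h in limit if limit != 32]
    for a in c:
        record(28)
        c = c % g % 7
    limit += g
    limit = 28 + a
    log(limit)
    process(13)
    return a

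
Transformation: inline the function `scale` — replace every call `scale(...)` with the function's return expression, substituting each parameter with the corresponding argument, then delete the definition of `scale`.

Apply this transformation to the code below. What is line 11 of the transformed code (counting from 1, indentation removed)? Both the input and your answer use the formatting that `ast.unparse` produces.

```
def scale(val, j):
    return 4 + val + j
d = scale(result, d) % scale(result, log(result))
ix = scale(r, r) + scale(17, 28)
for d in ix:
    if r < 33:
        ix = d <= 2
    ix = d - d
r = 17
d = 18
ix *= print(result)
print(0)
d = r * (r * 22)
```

Transformed code:
d = (4 + result + d) % (4 + result + log(result))
ix = 4 + r + r + (4 + 17 + 28)
for d in ix:
    if r < 33:
        ix = d <= 2
    ix = d - d
r = 17
d = 18
ix *= print(result)
print(0)
d = r * (r * 22)

d = r * (r * 22)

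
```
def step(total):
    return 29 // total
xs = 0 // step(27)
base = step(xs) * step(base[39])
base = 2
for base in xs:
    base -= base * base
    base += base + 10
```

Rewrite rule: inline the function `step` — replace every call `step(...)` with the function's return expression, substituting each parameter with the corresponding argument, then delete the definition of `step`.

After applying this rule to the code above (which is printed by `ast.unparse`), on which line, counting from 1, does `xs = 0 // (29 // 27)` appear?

Transformed code:
xs = 0 // (29 // 27)
base = 29 // xs * (29 // base[39])
base = 2
for base in xs:
    base -= base * base
    base += base + 10

1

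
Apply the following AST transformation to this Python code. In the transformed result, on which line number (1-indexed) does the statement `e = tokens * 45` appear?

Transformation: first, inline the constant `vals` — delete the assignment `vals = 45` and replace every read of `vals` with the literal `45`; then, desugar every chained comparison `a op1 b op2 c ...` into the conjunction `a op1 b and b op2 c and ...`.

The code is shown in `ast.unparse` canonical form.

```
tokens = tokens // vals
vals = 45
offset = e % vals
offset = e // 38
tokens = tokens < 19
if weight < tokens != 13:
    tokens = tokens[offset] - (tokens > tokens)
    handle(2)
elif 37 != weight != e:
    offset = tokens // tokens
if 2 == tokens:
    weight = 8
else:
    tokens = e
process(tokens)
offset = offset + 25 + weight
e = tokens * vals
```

Transformed code:
tokens = tokens // 45
offset = e % 45
offset = e // 38
tokens = tokens < 19
if weight < tokens and tokens != 13:
    tokens = tokens[offset] - (tokens > tokens)
    handle(2)
elif 37 != weight and weight != e:
    offset = tokens // tokens
if 2 == tokens:
    weight = 8
else:
    tokens = e
process(tokens)
offset = offset + 25 + weight
e = tokens * 45

16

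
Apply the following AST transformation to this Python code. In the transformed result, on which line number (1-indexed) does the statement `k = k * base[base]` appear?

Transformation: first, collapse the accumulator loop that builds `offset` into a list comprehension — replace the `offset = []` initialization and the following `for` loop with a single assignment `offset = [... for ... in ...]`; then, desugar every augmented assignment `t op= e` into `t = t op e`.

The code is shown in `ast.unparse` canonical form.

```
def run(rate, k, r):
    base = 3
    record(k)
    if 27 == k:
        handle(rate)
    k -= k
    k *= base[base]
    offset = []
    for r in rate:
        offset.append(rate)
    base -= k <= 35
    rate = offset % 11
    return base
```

Transformed code:
def run(rate, k, r):
    base = 3
    record(k)
    if 27 == k:
        handle(rate)
    k = k - k
    k = k * base[base]
    offset = [rate for r in rate]
    base = base - (k <= 35)
    rate = offset % 11
    return base

7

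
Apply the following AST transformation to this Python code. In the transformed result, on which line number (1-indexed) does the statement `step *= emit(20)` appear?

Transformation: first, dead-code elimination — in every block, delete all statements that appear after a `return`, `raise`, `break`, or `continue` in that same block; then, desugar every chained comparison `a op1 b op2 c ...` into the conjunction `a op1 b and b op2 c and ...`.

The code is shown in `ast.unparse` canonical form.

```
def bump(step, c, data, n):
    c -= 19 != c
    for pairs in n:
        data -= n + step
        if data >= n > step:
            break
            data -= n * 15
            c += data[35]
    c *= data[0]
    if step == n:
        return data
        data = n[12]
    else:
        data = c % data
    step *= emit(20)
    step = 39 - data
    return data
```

Transformed code:
def bump(step, c, data, n):
    c -= 19 != c
    for pairs in n:
        data -= n + step
        if data >= n and n > step:
            break
    c *= data[0]
    if step == n:
        return data
    else:
        data = c % data
    step *= emit(20)
    step = 39 - data
    return data

12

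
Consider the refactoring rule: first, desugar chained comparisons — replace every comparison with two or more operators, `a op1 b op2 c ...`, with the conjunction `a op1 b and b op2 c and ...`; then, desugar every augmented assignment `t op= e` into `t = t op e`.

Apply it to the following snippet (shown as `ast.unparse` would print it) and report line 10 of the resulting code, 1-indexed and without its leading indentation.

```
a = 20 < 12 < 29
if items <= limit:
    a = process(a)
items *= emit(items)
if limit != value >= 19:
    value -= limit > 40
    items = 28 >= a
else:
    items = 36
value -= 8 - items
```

value = value - (8 - items)

Transformed code:
a = 20 < 12 and 12 < 29
if items <= limit:
    a = process(a)
items = items * emit(items)
if limit != value and value >= 19:
    value = value - (limit > 40)
    items = 28 >= a
else:
    items = 36
value = value - (8 - items)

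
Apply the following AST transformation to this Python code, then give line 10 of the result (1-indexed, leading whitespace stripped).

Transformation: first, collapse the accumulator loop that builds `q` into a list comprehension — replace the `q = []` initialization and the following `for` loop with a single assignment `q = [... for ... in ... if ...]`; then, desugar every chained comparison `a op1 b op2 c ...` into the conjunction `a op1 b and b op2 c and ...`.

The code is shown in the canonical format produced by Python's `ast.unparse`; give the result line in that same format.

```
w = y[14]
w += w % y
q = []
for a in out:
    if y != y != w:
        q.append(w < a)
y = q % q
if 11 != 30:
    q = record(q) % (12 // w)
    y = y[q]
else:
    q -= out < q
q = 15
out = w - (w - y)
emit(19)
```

q = 15

Transformed code:
w = y[14]
w += w % y
q = [w < a for a in out if y != y and y != w]
y = q % q
if 11 != 30:
    q = record(q) % (12 // w)
    y = y[q]
else:
    q -= out < q
q = 15
out = w - (w - y)
emit(19)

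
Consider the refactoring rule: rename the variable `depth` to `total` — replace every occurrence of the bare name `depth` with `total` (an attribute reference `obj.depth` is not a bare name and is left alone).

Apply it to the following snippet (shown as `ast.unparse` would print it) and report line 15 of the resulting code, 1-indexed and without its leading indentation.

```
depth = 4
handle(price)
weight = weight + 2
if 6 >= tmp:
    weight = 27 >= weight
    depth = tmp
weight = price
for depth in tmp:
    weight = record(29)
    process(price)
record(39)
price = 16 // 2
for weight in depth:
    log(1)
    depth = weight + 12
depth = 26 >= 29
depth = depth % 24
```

Transformed code:
total = 4
handle(price)
weight = weight + 2
if 6 >= tmp:
    weight = 27 >= weight
    total = tmp
weight = price
for total in tmp:
    weight = record(29)
    process(price)
record(39)
price = 16 // 2
for weight in total:
    log(1)
    total = weight + 12
total = 26 >= 29
total = total % 24

total = weight + 12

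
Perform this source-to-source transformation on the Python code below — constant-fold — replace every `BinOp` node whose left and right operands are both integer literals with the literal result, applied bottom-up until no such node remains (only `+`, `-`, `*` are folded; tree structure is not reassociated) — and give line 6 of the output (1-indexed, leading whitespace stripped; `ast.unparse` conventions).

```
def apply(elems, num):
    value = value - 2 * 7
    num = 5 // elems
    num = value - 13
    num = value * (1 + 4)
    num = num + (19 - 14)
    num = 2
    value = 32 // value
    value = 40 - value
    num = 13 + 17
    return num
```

Transformed code:
def apply(elems, num):
    value = value - 14
    num = 5 // elems
    num = value - 13
    num = value * 5
    num = num + 5
    num = 2
    value = 32 // value
    value = 40 - value
    num = 30
    return num

num = num + 5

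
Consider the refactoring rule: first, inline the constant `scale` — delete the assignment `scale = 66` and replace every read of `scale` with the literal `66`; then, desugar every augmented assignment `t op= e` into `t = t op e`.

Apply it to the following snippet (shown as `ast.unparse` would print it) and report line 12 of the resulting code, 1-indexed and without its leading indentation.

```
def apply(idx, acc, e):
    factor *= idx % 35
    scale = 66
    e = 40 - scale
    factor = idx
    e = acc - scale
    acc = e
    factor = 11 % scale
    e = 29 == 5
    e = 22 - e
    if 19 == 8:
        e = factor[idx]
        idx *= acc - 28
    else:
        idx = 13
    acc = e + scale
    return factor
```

idx = idx * (acc - 28)

Transformed code:
def apply(idx, acc, e):
    factor = factor * (idx % 35)
    e = 40 - 66
    factor = idx
    e = acc - 66
    acc = e
    factor = 11 % 66
    e = 29 == 5
    e = 22 - e
    if 19 == 8:
        e = factor[idx]
        idx = idx * (acc - 28)
    else:
        idx = 13
    acc = e + 66
    return factor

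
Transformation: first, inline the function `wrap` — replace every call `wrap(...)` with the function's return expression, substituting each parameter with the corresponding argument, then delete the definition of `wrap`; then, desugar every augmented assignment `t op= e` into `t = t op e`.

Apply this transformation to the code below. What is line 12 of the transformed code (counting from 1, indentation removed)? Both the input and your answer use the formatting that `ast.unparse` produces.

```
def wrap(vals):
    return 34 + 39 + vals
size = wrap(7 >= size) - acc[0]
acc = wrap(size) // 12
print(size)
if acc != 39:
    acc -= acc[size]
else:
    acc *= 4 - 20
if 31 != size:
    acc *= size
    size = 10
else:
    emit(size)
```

emit(size)

Transformed code:
size = 34 + 39 + (7 >= size) - acc[0]
acc = (34 + 39 + size) // 12
print(size)
if acc != 39:
    acc = acc - acc[size]
else:
    acc = acc * (4 - 20)
if 31 != size:
    acc = acc * size
    size = 10
else:
    emit(size)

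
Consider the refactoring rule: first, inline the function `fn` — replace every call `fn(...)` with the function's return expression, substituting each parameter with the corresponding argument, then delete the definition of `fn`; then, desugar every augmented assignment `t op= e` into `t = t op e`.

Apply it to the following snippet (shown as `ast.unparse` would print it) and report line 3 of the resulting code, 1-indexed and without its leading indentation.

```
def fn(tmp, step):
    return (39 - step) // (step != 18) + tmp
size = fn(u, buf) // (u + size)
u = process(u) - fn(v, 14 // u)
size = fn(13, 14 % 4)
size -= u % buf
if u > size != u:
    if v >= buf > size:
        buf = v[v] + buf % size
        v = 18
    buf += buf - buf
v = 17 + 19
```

Transformed code:
size = ((39 - buf) // (buf != 18) + u) // (u + size)
u = process(u) - ((39 - 14 // u) // (14 // u != 18) + v)
size = (39 - 14 % 4) // (14 % 4 != 18) + 13
size = size - u % buf
if u > size != u:
    if v >= buf > size:
        buf = v[v] + buf % size
        v = 18
    buf = buf + (buf - buf)
v = 17 + 19

size = (39 - 14 % 4) // (14 % 4 != 18) + 13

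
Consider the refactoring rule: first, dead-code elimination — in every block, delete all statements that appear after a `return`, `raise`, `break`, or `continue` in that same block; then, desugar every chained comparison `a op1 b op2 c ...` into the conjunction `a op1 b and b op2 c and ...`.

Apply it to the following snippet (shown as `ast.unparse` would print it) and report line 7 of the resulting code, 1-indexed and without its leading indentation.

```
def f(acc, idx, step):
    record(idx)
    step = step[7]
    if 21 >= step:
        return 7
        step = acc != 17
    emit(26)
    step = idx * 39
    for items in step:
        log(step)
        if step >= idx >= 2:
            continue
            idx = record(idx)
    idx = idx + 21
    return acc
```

Transformed code:
def f(acc, idx, step):
    record(idx)
    step = step[7]
    if 21 >= step:
        return 7
    emit(26)
    step = idx * 39
    for items in step:
        log(step)
        if step >= idx and idx >= 2:
            continue
    idx = idx + 21
    return acc

step = idx * 39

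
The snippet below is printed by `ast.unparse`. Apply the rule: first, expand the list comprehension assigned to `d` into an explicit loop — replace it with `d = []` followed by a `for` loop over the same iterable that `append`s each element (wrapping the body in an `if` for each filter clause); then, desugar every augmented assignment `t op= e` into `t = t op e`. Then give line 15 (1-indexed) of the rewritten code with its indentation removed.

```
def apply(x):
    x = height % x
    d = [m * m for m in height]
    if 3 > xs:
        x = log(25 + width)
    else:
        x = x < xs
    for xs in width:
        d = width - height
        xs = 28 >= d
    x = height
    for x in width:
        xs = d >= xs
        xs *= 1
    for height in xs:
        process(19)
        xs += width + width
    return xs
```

Transformed code:
def apply(x):
    x = height % x
    d = []
    for m in height:
        d.append(m * m)
    if 3 > xs:
        x = log(25 + width)
    else:
        x = x < xs
    for xs in width:
        d = width - height
        xs = 28 >= d
    x = height
    for x in width:
        xs = d >= xs
        xs = xs * 1
    for height in xs:
        process(19)
        xs = xs + (width + width)
    return xs

xs = d >= xs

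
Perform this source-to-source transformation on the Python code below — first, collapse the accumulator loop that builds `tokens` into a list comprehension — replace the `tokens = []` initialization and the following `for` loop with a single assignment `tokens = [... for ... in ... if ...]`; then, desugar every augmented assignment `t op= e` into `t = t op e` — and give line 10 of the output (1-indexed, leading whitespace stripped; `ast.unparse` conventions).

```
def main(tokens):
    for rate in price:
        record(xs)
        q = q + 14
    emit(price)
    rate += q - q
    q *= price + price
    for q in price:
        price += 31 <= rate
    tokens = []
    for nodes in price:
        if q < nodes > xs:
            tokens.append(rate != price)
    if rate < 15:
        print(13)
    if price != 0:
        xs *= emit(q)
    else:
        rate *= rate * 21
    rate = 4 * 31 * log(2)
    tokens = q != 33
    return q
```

tokens = [rate != price for nodes in price if q < nodes > xs]

Transformed code:
def main(tokens):
    for rate in price:
        record(xs)
        q = q + 14
    emit(price)
    rate = rate + (q - q)
    q = q * (price + price)
    for q in price:
        price = price + (31 <= rate)
    tokens = [rate != price for nodes in price if q < nodes > xs]
    if rate < 15:
        print(13)
    if price != 0:
        xs = xs * emit(q)
    else:
        rate = rate * (rate * 21)
    rate = 4 * 31 * log(2)
    tokens = q != 33
    return q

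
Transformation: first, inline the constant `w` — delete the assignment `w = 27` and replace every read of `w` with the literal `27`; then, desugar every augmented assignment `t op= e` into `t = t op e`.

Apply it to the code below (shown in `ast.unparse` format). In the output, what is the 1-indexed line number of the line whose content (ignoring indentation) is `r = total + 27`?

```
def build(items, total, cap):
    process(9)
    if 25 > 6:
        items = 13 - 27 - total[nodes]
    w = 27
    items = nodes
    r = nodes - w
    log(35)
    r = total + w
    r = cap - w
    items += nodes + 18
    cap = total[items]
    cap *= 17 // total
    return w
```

8

Transformed code:
def build(items, total, cap):
    process(9)
    if 25 > 6:
        items = 13 - 27 - total[nodes]
    items = nodes
    r = nodes - 27
    log(35)
    r = total + 27
    r = cap - 27
    items = items + (nodes + 18)
    cap = total[items]
    cap = cap * (17 // total)
    return 27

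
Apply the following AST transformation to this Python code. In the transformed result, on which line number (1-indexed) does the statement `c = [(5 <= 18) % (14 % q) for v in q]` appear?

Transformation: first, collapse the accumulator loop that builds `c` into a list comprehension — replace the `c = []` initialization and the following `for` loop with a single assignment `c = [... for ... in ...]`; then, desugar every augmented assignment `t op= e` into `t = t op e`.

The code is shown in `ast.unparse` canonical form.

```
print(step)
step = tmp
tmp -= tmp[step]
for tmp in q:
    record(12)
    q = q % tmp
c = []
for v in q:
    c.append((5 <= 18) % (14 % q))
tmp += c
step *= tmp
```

Transformed code:
print(step)
step = tmp
tmp = tmp - tmp[step]
for tmp in q:
    record(12)
    q = q % tmp
c = [(5 <= 18) % (14 % q) for v in q]
tmp = tmp + c
step = step * tmp

7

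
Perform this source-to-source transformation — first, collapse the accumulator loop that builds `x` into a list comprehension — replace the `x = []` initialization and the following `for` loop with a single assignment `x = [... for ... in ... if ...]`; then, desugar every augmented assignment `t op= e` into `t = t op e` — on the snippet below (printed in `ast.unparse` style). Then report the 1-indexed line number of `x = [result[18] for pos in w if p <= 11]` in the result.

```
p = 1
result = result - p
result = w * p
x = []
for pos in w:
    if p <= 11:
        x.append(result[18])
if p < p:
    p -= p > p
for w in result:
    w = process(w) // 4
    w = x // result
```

Transformed code:
p = 1
result = result - p
result = w * p
x = [result[18] for pos in w if p <= 11]
if p < p:
    p = p - (p > p)
for w in result:
    w = process(w) // 4
    w = x // result

4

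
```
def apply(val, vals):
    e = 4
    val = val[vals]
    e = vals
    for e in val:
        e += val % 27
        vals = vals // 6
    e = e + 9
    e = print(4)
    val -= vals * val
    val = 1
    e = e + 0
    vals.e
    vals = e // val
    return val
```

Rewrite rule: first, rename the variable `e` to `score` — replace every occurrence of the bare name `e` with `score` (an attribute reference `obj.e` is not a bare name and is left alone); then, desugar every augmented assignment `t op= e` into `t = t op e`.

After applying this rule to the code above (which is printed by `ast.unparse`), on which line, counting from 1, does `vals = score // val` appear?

14

Transformed code:
def apply(val, vals):
    score = 4
    val = val[vals]
    score = vals
    for score in val:
        score = score + val % 27
        vals = vals // 6
    score = score + 9
    score = print(4)
    val = val - vals * val
    val = 1
    score = score + 0
    vals.e
    vals = score // val
    return val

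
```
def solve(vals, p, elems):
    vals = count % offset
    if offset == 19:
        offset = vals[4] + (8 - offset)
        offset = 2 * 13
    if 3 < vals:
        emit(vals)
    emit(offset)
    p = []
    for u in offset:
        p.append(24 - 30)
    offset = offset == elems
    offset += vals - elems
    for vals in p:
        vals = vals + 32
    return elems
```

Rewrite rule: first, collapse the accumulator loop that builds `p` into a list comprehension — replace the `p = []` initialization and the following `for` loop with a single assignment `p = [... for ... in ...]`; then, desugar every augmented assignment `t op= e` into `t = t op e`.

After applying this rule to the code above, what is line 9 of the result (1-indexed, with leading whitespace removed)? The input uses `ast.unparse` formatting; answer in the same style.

p = [24 - 30 for u in offset]

Transformed code:
def solve(vals, p, elems):
    vals = count % offset
    if offset == 19:
        offset = vals[4] + (8 - offset)
        offset = 2 * 13
    if 3 < vals:
        emit(vals)
    emit(offset)
    p = [24 - 30 for u in offset]
    offset = offset == elems
    offset = offset + (vals - elems)
    for vals in p:
        vals = vals + 32
    return elems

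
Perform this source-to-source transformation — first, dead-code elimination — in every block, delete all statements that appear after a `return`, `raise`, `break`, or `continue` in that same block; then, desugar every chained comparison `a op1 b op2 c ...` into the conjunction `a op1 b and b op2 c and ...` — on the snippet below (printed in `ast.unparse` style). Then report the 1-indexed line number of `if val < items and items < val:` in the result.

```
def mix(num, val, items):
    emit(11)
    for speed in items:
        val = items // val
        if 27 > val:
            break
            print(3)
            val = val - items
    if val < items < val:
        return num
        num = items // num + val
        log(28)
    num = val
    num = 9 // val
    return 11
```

Transformed code:
def mix(num, val, items):
    emit(11)
    for speed in items:
        val = items // val
        if 27 > val:
            break
    if val < items and items < val:
        return num
    num = val
    num = 9 // val
    return 11

7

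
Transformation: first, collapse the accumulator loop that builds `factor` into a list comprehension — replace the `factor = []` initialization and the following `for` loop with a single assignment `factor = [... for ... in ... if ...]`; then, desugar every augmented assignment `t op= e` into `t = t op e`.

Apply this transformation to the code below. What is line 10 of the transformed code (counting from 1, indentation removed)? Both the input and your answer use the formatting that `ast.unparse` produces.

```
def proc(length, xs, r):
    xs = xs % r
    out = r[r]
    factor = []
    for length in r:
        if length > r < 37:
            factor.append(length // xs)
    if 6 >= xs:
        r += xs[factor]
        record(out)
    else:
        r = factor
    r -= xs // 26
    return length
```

Transformed code:
def proc(length, xs, r):
    xs = xs % r
    out = r[r]
    factor = [length // xs for length in r if length > r < 37]
    if 6 >= xs:
        r = r + xs[factor]
        record(out)
    else:
        r = factor
    r = r - xs // 26
    return length

r = r - xs // 26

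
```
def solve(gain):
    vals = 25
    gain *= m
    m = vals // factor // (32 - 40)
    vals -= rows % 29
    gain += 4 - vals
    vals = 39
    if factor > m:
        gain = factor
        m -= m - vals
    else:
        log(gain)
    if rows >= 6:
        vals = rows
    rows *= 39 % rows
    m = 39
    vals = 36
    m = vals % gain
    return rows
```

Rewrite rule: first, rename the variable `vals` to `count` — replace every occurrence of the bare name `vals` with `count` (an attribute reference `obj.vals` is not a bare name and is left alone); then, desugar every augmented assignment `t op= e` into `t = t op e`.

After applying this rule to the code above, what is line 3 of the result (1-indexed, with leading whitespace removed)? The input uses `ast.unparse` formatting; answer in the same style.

gain = gain * m

Transformed code:
def solve(gain):
    count = 25
    gain = gain * m
    m = count // factor // (32 - 40)
    count = count - rows % 29
    gain = gain + (4 - count)
    count = 39
    if factor > m:
        gain = factor
        m = m - (m - count)
    else:
        log(gain)
    if rows >= 6:
        count = rows
    rows = rows * (39 % rows)
    m = 39
    count = 36
    m = count % gain
    return rows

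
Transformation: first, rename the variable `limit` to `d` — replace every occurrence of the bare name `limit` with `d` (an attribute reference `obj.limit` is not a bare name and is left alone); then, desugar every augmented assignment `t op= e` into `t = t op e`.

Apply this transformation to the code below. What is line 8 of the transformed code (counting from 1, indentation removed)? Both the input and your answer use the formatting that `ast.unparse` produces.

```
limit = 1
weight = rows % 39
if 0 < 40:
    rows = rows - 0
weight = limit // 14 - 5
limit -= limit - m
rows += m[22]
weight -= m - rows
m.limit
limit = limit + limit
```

Transformed code:
d = 1
weight = rows % 39
if 0 < 40:
    rows = rows - 0
weight = d // 14 - 5
d = d - (d - m)
rows = rows + m[22]
weight = weight - (m - rows)
m.limit
d = d + d

weight = weight - (m - rows)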